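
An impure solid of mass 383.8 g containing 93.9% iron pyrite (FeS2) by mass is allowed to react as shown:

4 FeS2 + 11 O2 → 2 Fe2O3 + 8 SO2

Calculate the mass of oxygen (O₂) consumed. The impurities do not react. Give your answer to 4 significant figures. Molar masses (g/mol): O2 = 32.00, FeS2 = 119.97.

Mass of pure FeS2 = 383.8 g × 0.939 = 360.39 g.
n(FeS2) = 360.39 g / 119.97 g/mol = 3.0040 mol.
From the equation the FeS2:O2 mole ratio is 4:11, so n(O2) = 3.0040 × 11/4 = 8.2610 mol.
Mass of O2 = 8.2610 mol × 32.00 g/mol = 264.35 g.

264.4 g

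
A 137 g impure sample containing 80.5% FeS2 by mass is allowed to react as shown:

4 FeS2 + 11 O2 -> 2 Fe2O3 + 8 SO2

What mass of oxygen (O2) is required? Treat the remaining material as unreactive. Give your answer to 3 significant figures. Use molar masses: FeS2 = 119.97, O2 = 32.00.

Mass of pure FeS2 = 137 g × 0.805 = 110.3 g.
n(FeS2) = 110.3 g / 119.97 g/mol = 0.9193 mol.
From the equation the FeS2:O2 mole ratio is 4:11, so n(O2) = 0.9193 × 11/4 = 2.528 mol.
Mass of O2 = 2.528 mol × 32.00 g/mol = 80.90 g.

80.9 g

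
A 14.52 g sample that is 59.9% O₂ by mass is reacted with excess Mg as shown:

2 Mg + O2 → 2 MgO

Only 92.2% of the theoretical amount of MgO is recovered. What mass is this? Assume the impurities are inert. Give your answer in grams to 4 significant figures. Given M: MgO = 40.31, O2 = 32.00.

20.20 g

Pure O2 available = 14.52 g × 0.599 = 8.6975 g.
n(O2) = 8.6975 g / 32.00 g/mol = 0.27180 mol.
From the equation the O2:MgO mole ratio is 1:2, so n(MgO) = 0.27180 × 2/1 = 0.54359 mol.
Mass of MgO = 0.54359 mol × 40.31 g/mol = 21.912 g.
Actual mass collected = 21.912 g × 0.922 = 20.203 g.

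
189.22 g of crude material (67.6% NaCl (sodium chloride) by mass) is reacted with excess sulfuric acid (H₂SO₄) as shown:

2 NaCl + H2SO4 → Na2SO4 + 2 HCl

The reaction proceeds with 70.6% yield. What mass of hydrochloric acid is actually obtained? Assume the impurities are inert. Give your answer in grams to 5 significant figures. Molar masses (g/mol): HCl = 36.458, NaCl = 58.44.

56.338 g

Pure NaCl available = 189.22 g × 0.676 = 127.913 g.
n(NaCl) = 127.913 g / 58.44 g/mol = 2.18879 mol.
From the equation the NaCl:HCl mole ratio is 2:2, so n(HCl) = 2.18879 × 2/2 = 2.18879 mol.
Mass of HCl = 2.18879 mol × 36.458 g/mol = 79.7988 g.
Actual mass collected = 79.7988 g × 0.706 = 56.3380 g.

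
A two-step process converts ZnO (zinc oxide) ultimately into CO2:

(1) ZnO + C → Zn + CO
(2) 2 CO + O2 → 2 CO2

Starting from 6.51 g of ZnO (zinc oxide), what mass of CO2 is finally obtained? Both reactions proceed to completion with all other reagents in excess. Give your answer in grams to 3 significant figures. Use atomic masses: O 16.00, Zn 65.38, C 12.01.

M(ZnO) = 65.38 + 16.00 = 81.38 g/mol.
M(CO2) = 12.01 + 2(16.00) = 44.01 g/mol.
n(ZnO) = 6.510 / 81.38 = 0.08000 mol.
Step 1 gives a 1:1 ratio of ZnO to CO, so n(CO) = 0.08000 mol.
In step 2 the CO:CO2 ratio is 2:2, so n(CO2) = 0.08000 mol.
Mass of CO2 = 0.08000 × 44.01 = 3.521 g.

3.52 g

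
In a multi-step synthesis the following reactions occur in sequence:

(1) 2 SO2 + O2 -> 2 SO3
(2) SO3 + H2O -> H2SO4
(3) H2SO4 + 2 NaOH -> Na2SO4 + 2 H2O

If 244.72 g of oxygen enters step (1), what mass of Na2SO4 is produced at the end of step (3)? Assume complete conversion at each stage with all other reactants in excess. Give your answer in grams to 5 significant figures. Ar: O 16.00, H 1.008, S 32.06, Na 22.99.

2172.5 g

M(O2) = 2(16.00) = 32.00 g/mol.
M(Na2SO4) = 2(22.99) + 32.06 + 4(16.00) = 142.04 g/mol.
n(O2) = 244.72 / 32.00 = 7.64750 mol.
Reaction (1): O2→SO3 ratio 1:2 ⇒ n(SO3) = 15.2950 mol.
Reaction (2): SO3→H2SO4 ratio 1:1 ⇒ n(H2SO4) = 15.2950 mol.
Reaction (3): H2SO4→Na2SO4 ratio 1:1 ⇒ n(Na2SO4) = 15.2950 mol.
Mass of Na2SO4 = 15.2950 × 142.04 = 2172.50 g.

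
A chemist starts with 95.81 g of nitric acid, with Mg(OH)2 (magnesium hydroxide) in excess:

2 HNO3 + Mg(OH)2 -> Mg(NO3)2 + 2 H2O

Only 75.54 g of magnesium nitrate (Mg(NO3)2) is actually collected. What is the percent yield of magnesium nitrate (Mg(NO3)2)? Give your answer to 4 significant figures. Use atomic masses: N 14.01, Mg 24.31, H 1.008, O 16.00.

M(HNO3) = 1.008 + 14.01 + 3(16.00) = 63.018 g/mol.
M(Mg(NO3)2) = 24.31 + 2(14.01) + 6(16.00) = 148.33 g/mol.
n(HNO3) = 95.810 g / 63.018 g/mol = 1.5204 mol.
From the equation the HNO3:Mg(NO3)2 mole ratio is 2:1, so n(Mg(NO3)2) = 1.5204 × 1/2 = 0.76018 mol.
Mass of Mg(NO3)2 = 0.76018 mol × 148.33 g/mol = 112.76 g.
This is the theoretical yield. Percent yield = 75.54 g / 112.76 g × 100% = 66.993%.

66.99 %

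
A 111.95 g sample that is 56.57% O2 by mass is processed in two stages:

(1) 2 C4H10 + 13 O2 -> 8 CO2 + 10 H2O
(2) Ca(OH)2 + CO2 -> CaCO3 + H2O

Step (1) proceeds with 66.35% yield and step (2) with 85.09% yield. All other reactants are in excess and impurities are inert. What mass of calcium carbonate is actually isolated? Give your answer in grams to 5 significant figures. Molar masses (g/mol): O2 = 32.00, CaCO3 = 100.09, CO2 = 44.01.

Pure O2 = 111.95 × 0.5657 = 63.3301 g.
n(O2) = 63.3301 / 32.00 = 1.97907 mol.
Step 1 (O2:CO2 = 13:8): theoretical n(CO2) = 1.21789 mol; at 66.35% yield, n(CO2) = 0.808068 mol.
Step 2 (CO2:CaCO3 = 1:1): theoretical n(CaCO3) = 0.808068 mol, so theoretical mass = 0.808068 × 100.09 = 80.8795 g.
At 85.09% yield, actual mass of CaCO3 = 80.8795 × 0.8509 = 68.8204 g.

68.820 g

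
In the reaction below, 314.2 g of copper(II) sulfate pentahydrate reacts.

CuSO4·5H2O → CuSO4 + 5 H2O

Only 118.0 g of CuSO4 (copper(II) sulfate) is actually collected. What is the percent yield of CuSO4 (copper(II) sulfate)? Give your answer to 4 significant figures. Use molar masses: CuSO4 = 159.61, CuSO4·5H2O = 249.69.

58.75 %

n(CuSO4·5H2O) = 314.20 g / 249.69 g/mol = 1.2584 mol.
From the equation the CuSO4·5H2O:CuSO4 mole ratio is 1:1, so n(CuSO4) = 1.2584 × 1/1 = 1.2584 mol.
Mass of CuSO4 = 1.2584 mol × 159.61 g/mol = 200.85 g.
This is the theoretical yield. Percent yield = 118.0 g / 200.85 g × 100% = 58.751%.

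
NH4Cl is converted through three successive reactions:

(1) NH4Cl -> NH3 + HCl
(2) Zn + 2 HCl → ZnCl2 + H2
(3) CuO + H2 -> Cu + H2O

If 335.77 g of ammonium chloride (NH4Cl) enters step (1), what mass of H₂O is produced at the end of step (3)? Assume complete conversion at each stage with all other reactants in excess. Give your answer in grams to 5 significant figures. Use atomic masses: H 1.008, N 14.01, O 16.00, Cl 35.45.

M(NH4Cl) = 14.01 + 4(1.008) + 35.45 = 53.492 g/mol.
M(H2O) = 2(1.008) + 16.00 = 18.016 g/mol.
n(NH4Cl) = 335.77 / 53.492 = 6.27701 mol.
Reaction (1): NH4Cl→HCl ratio 1:1 ⇒ n(HCl) = 6.27701 mol.
Reaction (2): HCl→H2 ratio 2:1 ⇒ n(H2) = 3.13851 mol.
Reaction (3): H2→H2O ratio 1:1 ⇒ n(H2O) = 3.13851 mol.
Mass of H2O = 3.13851 × 18.016 = 56.5433 g.

56.543 g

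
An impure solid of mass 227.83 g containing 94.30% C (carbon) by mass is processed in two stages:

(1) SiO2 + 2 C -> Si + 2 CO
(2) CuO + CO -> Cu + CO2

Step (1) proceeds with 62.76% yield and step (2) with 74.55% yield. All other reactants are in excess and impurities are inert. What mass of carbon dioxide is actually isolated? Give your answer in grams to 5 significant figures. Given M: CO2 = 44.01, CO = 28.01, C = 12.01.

Pure C = 227.83 × 0.9430 = 214.844 g.
n(C) = 214.844 / 12.01 = 17.8887 mol.
Step 1 (C:CO = 2:2): theoretical n(CO) = 17.8887 mol; at 62.76% yield, n(CO) = 11.2270 mol.
Step 2 (CO:CO2 = 1:1): theoretical n(CO2) = 11.2270 mol, so theoretical mass = 11.2270 × 44.01 = 494.099 g.
At 74.55% yield, actual mass of CO2 = 494.099 × 0.7455 = 368.351 g.

368.35 g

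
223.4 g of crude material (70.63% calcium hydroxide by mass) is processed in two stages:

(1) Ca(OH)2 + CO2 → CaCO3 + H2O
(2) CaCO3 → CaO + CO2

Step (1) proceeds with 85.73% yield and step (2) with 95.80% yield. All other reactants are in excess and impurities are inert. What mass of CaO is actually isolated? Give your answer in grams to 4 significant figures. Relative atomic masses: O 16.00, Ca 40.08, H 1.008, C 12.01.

98.08 g

Pure Ca(OH)2 = 223.4 × 0.7063 = 157.79 g.
M(Ca(OH)2) = 40.08 + 2(16.00) + 2(1.008) = 74.096 g/mol.
M(CaO) = 40.08 + 16.00 = 56.08 g/mol.
n(Ca(OH)2) = 157.79 / 74.096 = 2.1295 mol.
Step 1 (Ca(OH)2:CaCO3 = 1:1): theoretical n(CaCO3) = 2.1295 mol; at 85.73% yield, n(CaCO3) = 1.8256 mol.
Step 2 (CaCO3:CaO = 1:1): theoretical n(CaO) = 1.8256 mol, so theoretical mass = 1.8256 × 56.08 = 102.38 g.
At 95.80% yield, actual mass of CaO = 102.38 × 0.9580 = 98.081 g.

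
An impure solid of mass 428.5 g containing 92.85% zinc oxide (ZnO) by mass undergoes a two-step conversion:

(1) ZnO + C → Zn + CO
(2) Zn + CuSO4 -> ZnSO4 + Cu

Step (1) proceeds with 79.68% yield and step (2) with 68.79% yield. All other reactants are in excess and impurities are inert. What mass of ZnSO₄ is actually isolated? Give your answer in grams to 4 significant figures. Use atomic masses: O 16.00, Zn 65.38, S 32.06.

432.6 g

Pure ZnO = 428.5 × 0.9285 = 397.86 g.
M(ZnO) = 65.38 + 16.00 = 81.38 g/mol.
M(ZnSO4) = 65.38 + 32.06 + 4(16.00) = 161.44 g/mol.
n(ZnO) = 397.86 / 81.38 = 4.8889 mol.
Step 1 (ZnO:Zn = 1:1): theoretical n(Zn) = 4.8889 mol; at 79.68% yield, n(Zn) = 3.8955 mol.
Step 2 (Zn:ZnSO4 = 1:1): theoretical n(ZnSO4) = 3.8955 mol, so theoretical mass = 3.8955 × 161.44 = 628.89 g.
At 68.79% yield, actual mass of ZnSO4 = 628.89 × 0.6879 = 432.61 g.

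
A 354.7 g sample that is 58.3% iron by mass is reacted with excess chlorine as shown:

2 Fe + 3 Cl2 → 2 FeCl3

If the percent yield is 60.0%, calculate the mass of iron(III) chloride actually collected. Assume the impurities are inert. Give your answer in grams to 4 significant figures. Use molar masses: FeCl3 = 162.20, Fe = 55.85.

Pure Fe available = 354.7 g × 0.583 = 206.79 g.
n(Fe) = 206.79 g / 55.85 g/mol = 3.7026 mol.
From the equation the Fe:FeCl3 mole ratio is 2:2, so n(FeCl3) = 3.7026 × 2/2 = 3.7026 mol.
Mass of FeCl3 = 3.7026 mol × 162.20 g/mol = 600.56 g.
Actual mass collected = 600.56 g × 0.600 = 360.34 g.

360.3 g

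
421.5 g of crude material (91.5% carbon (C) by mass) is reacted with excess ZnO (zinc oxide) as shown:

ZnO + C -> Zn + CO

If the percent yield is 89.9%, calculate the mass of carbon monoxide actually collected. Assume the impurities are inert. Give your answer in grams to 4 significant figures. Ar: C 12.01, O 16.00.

808.6 g

Pure C available = 421.5 g × 0.915 = 385.67 g.
M(C) = 12.01 g/mol.
M(CO) = 12.01 + 16.00 = 28.01 g/mol.
n(C) = 385.67 g / 12.01 g/mol = 32.113 mol.
From the equation the C:CO mole ratio is 1:1, so n(CO) = 32.113 × 1/1 = 32.113 mol.
Mass of CO = 32.113 mol × 28.01 g/mol = 899.47 g.
Actual mass collected = 899.47 g × 0.899 = 808.63 g.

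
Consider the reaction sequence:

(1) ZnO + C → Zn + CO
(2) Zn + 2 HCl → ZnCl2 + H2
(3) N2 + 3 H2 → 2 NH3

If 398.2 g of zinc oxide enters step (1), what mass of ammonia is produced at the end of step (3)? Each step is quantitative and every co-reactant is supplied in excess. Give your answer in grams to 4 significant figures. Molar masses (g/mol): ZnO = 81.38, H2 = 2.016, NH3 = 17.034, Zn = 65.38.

n(ZnO) = 398.2 / 81.38 = 4.8931 mol.
Reaction (1): ZnO→Zn ratio 1:1 ⇒ n(Zn) = 4.8931 mol.
Reaction (2): Zn→H2 ratio 1:1 ⇒ n(H2) = 4.8931 mol.
Reaction (3): H2→NH3 ratio 3:2 ⇒ n(NH3) = 3.2621 mol.
Mass of NH3 = 3.2621 × 17.034 = 55.566 g.

55.57 g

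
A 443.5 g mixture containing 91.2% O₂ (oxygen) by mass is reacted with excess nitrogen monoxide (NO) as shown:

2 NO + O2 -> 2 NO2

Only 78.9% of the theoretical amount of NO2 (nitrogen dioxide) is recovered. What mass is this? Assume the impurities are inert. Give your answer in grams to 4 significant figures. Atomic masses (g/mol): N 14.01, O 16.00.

917.7 g

Pure O2 available = 443.5 g × 0.912 = 404.47 g.
M(O2) = 2(16.00) = 32.00 g/mol.
M(NO2) = 14.01 + 2(16.00) = 46.01 g/mol.
n(O2) = 404.47 g / 32.00 g/mol = 12.640 mol.
From the equation the O2:NO2 mole ratio is 1:2, so n(NO2) = 12.640 × 2/1 = 25.280 mol.
Mass of NO2 = 25.280 mol × 46.01 g/mol = 1163.1 g.
Actual mass collected = 1163.1 g × 0.789 = 917.69 g.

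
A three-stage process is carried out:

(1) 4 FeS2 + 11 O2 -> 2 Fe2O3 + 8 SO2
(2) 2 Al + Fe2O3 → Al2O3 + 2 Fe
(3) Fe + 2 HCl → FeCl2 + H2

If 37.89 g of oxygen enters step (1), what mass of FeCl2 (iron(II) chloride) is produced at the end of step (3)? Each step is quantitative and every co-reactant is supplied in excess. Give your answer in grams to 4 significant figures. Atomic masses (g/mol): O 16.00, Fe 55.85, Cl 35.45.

54.57 g

M(O2) = 2(16.00) = 32.00 g/mol.
M(FeCl2) = 55.85 + 2(35.45) = 126.75 g/mol.
n(O2) = 37.89 / 32.00 = 1.1841 mol.
Reaction (1): O2→Fe2O3 ratio 11:2 ⇒ n(Fe2O3) = 0.21528 mol.
Reaction (2): Fe2O3→Fe ratio 1:2 ⇒ n(Fe) = 0.43057 mol.
Reaction (3): Fe→FeCl2 ratio 1:1 ⇒ n(FeCl2) = 0.43057 mol.
Mass of FeCl2 = 0.43057 × 126.75 = 54.575 g.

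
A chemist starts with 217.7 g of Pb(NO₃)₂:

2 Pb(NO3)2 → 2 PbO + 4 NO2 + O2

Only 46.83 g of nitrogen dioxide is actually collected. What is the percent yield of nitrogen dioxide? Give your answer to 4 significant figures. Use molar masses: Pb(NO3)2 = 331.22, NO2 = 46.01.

n(Pb(NO3)2) = 217.70 g / 331.22 g/mol = 0.65727 mol.
From the equation the Pb(NO3)2:NO2 mole ratio is 2:4, so n(NO2) = 0.65727 × 4/2 = 1.3145 mol.
Mass of NO2 = 1.3145 mol × 46.01 g/mol = 60.482 g.
This is the theoretical yield. Percent yield = 46.83 g / 60.482 g × 100% = 77.428%.

77.43 %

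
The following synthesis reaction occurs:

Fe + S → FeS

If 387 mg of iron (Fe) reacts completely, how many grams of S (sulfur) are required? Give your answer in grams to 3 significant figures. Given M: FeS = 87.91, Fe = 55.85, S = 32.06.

Convert: 387 mg = 0.3870 g.
n(Fe) = 0.3870 g / 55.85 g/mol = 0.006929 mol.
From the equation the Fe:S mole ratio is 1:1, so n(S) = 0.006929 × 1/1 = 0.006929 mol.
Mass of S = 0.006929 mol × 32.06 g/mol = 0.2222 g.

0.222 g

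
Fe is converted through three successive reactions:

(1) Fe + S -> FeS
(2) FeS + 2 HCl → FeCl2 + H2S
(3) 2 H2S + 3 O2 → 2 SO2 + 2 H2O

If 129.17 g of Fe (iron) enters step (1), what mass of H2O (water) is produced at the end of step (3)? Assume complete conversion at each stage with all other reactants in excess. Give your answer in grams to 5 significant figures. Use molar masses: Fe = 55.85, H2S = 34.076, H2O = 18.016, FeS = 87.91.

n(Fe) = 129.17 / 55.85 = 2.31280 mol.
Reaction (1): Fe→FeS ratio 1:1 ⇒ n(FeS) = 2.31280 mol.
Reaction (2): FeS→H2S ratio 1:1 ⇒ n(H2S) = 2.31280 mol.
Reaction (3): H2S→H2O ratio 2:2 ⇒ n(H2O) = 2.31280 mol.
Mass of H2O = 2.31280 × 18.016 = 41.6674 g.

41.667 g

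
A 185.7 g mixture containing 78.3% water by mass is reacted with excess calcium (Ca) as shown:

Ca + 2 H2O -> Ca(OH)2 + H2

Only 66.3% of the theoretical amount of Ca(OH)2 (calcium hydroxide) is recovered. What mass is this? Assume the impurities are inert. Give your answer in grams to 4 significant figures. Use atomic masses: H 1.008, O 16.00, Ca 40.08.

Pure H2O available = 185.7 g × 0.783 = 145.40 g.
M(H2O) = 2(1.008) + 16.00 = 18.016 g/mol.
M(Ca(OH)2) = 40.08 + 2(16.00) + 2(1.008) = 74.096 g/mol.
n(H2O) = 145.40 g / 18.016 g/mol = 8.0708 mol.
From the equation the H2O:Ca(OH)2 mole ratio is 2:1, so n(Ca(OH)2) = 8.0708 × 1/2 = 4.0354 mol.
Mass of Ca(OH)2 = 4.0354 mol × 74.096 g/mol = 299.01 g.
Actual mass collected = 299.01 g × 0.663 = 198.24 g.

198.2 g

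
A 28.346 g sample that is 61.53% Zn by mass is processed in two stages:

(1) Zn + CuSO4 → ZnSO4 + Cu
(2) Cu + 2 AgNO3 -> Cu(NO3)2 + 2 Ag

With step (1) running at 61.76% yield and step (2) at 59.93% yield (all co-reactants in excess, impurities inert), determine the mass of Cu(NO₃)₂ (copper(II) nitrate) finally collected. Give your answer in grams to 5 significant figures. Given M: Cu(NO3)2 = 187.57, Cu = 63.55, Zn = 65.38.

Pure Zn = 28.346 × 0.6153 = 17.4413 g.
n(Zn) = 17.4413 / 65.38 = 0.266768 mol.
Step 1 (Zn:Cu = 1:1): theoretical n(Cu) = 0.266768 mol; at 61.76% yield, n(Cu) = 0.164756 mol.
Step 2 (Cu:Cu(NO3)2 = 1:1): theoretical n(Cu(NO3)2) = 0.164756 mol, so theoretical mass = 0.164756 × 187.57 = 30.9033 g.
At 59.93% yield, actual mass of Cu(NO3)2 = 30.9033 × 0.5993 = 18.5203 g.

18.520 g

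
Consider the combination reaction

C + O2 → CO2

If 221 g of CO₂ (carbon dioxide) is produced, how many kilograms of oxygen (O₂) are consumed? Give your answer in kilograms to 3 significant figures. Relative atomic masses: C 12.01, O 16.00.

0.161 kg

M(CO2) = 12.01 + 2(16.00) = 44.01 g/mol.
M(O2) = 2(16.00) = 32.00 g/mol.
n(CO2) = 221.0 g / 44.01 g/mol = 5.022 mol.
From the equation the CO2:O2 mole ratio is 1:1, so n(O2) = 5.022 × 1/1 = 5.022 mol.
Mass of O2 = 5.022 mol × 32.00 g/mol = 160.7 g.
Converting to kg: 160.7 g = 0.161 kg.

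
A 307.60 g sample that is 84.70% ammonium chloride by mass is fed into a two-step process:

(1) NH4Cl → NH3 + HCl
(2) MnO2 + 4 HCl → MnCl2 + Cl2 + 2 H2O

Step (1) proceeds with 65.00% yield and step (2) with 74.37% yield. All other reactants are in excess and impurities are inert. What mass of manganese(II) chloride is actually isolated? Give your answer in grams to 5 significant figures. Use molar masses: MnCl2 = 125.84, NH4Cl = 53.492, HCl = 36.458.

74.071 g

Pure NH4Cl = 307.60 × 0.8470 = 260.537 g.
n(NH4Cl) = 260.537 / 53.492 = 4.87058 mol.
Step 1 (NH4Cl:HCl = 1:1): theoretical n(HCl) = 4.87058 mol; at 65.00% yield, n(HCl) = 3.16588 mol.
Step 2 (HCl:MnCl2 = 4:1): theoretical n(MnCl2) = 0.791470 mol, so theoretical mass = 0.791470 × 125.84 = 99.5985 g.
At 74.37% yield, actual mass of MnCl2 = 99.5985 × 0.7437 = 74.0714 g.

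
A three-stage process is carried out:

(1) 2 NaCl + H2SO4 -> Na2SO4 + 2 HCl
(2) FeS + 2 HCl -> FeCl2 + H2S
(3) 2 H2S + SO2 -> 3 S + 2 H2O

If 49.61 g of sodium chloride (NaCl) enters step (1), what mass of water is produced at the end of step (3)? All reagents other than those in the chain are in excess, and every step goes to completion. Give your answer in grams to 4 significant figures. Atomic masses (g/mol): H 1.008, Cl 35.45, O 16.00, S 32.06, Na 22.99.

7.647 g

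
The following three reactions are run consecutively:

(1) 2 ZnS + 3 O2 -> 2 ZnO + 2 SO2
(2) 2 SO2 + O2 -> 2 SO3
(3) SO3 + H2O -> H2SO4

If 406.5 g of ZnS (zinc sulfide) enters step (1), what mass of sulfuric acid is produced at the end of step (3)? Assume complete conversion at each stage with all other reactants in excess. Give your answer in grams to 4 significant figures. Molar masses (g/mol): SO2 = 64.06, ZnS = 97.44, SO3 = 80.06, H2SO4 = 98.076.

409.2 g

n(ZnS) = 406.5 / 97.44 = 4.1718 mol.
Reaction (1): ZnS→SO2 ratio 2:2 ⇒ n(SO2) = 4.1718 mol.
Reaction (2): SO2→SO3 ratio 2:2 ⇒ n(SO3) = 4.1718 mol.
Reaction (3): SO3→H2SO4 ratio 1:1 ⇒ n(H2SO4) = 4.1718 mol.
Mass of H2SO4 = 4.1718 × 98.076 = 409.15 g.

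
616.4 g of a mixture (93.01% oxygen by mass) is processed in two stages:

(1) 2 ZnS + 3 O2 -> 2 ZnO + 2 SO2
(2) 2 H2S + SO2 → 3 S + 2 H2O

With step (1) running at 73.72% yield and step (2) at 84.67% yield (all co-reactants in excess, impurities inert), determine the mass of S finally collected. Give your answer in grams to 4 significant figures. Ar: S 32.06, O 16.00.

717.1 g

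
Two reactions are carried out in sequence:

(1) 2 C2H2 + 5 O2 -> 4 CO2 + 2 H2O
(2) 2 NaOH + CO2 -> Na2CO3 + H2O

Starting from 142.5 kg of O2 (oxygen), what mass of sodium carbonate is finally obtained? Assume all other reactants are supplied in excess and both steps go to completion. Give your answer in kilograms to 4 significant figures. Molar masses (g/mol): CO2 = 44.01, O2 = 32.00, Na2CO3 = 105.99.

377.6 kg

142.5 kg = 142500 g.
n(O2) = 142500 / 32.00 = 4453.1 mol.
Step 1 gives a 5:4 ratio of O2 to CO2, so n(CO2) = 3562.5 mol.
In step 2 the CO2:Na2CO3 ratio is 1:1, so n(Na2CO3) = 3562.5 mol.
Mass of Na2CO3 = 3562.5 × 105.99 = 377590 g = 377.6 kg.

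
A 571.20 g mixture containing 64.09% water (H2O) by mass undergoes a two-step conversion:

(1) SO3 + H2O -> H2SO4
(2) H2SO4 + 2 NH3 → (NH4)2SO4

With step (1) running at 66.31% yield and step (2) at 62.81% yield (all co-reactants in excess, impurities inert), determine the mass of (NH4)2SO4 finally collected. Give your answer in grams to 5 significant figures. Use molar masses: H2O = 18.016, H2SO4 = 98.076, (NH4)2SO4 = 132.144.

1118.3 g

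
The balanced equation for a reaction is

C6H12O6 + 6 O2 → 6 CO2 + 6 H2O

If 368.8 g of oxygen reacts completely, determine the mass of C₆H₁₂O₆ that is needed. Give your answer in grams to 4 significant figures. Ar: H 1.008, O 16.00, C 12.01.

346.0 g

M(O2) = 2(16.00) = 32.00 g/mol.
M(C6H12O6) = 6(12.01) + 12(1.008) + 6(16.00) = 180.156 g/mol.
n(O2) = 368.80 g / 32.00 g/mol = 11.525 mol.
From the equation the O2:C6H12O6 mole ratio is 6:1, so n(C6H12O6) = 11.525 × 1/6 = 1.9208 mol.
Mass of C6H12O6 = 1.9208 mol × 180.156 g/mol = 346.05 g.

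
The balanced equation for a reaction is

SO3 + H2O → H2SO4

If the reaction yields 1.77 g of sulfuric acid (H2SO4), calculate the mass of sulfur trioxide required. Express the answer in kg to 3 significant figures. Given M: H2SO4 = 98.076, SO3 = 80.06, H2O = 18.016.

n(H2SO4) = 1.770 g / 98.076 g/mol = 0.01805 mol.
From the equation the H2SO4:SO3 mole ratio is 1:1, so n(SO3) = 0.01805 × 1/1 = 0.01805 mol.
Mass of SO3 = 0.01805 mol × 80.06 g/mol = 1.445 g.
Converting to kg: 1.445 g = 0.00144 kg.

0.00144 kg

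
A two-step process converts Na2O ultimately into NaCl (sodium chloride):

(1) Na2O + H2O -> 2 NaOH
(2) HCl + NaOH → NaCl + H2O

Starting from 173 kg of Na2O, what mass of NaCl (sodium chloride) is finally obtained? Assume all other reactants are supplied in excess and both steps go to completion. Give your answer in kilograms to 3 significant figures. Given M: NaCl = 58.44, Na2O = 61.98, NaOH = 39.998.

326 kg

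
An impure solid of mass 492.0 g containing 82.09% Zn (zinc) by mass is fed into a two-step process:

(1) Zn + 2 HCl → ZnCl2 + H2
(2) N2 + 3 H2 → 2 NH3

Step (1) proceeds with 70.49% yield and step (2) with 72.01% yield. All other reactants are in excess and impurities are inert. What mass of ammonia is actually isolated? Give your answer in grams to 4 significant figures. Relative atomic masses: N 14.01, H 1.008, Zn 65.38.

Pure Zn = 492.0 × 0.8209 = 403.88 g.
M(Zn) = 65.38 g/mol.
M(NH3) = 14.01 + 3(1.008) = 17.034 g/mol.
n(Zn) = 403.88 / 65.38 = 6.1775 mol.
Step 1 (Zn:H2 = 1:1): theoretical n(H2) = 6.1775 mol; at 70.49% yield, n(H2) = 4.3545 mol.
Step 2 (H2:NH3 = 3:2): theoretical n(NH3) = 2.9030 mol, so theoretical mass = 2.9030 × 17.034 = 49.450 g.
At 72.01% yield, actual mass of NH3 = 49.450 × 0.7201 = 35.609 g.

35.61 g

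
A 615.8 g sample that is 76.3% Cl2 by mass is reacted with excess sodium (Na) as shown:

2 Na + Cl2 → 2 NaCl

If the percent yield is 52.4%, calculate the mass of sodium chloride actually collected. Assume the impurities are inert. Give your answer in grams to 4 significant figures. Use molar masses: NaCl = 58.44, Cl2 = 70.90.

Pure Cl2 available = 615.8 g × 0.763 = 469.86 g.
n(Cl2) = 469.86 g / 70.90 g/mol = 6.6270 mol.
From the equation the Cl2:NaCl mole ratio is 1:2, so n(NaCl) = 6.6270 × 2/1 = 13.254 mol.
Mass of NaCl = 13.254 mol × 58.44 g/mol = 774.57 g.
Actual mass collected = 774.57 g × 0.524 = 405.87 g.

405.9 g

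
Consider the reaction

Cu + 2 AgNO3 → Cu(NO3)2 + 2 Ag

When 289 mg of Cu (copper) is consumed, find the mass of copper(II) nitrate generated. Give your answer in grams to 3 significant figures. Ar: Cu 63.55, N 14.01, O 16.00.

M(Cu) = 63.55 g/mol.
M(Cu(NO3)2) = 63.55 + 2(14.01) + 6(16.00) = 187.57 g/mol.
Convert: 289 mg = 0.2890 g.
n(Cu) = 0.2890 g / 63.55 g/mol = 0.004548 mol.
From the equation the Cu:Cu(NO3)2 mole ratio is 1:1, so n(Cu(NO3)2) = 0.004548 × 1/1 = 0.004548 mol.
Mass of Cu(NO3)2 = 0.004548 mol × 187.57 g/mol = 0.8530 g.

0.853 g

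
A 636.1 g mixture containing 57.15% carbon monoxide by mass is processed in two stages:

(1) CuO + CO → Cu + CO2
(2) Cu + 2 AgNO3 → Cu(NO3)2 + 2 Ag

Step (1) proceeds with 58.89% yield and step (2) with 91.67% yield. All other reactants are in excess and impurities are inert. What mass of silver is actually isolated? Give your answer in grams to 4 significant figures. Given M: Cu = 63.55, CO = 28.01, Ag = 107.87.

1512 g

Pure CO = 636.1 × 0.5715 = 363.53 g.
n(CO) = 363.53 / 28.01 = 12.979 mol.
Step 1 (CO:Cu = 1:1): theoretical n(Cu) = 12.979 mol; at 58.89% yield, n(Cu) = 7.6431 mol.
Step 2 (Cu:Ag = 1:2): theoretical n(Ag) = 15.286 mol, so theoretical mass = 15.286 × 107.87 = 1648.9 g.
At 91.67% yield, actual mass of Ag = 1648.9 × 0.9167 = 1511.6 g.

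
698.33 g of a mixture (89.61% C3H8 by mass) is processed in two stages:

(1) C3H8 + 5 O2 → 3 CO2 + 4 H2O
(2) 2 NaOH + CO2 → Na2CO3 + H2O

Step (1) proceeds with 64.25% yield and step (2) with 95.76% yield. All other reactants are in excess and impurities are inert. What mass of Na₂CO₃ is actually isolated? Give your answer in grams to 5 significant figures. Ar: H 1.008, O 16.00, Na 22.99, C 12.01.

2776.4 g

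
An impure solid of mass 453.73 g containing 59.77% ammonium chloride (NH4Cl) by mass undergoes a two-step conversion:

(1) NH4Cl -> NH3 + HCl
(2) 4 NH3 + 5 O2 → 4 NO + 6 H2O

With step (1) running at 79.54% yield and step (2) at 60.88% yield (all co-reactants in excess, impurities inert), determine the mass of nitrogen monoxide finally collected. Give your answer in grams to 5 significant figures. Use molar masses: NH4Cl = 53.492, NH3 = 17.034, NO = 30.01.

73.675 g

Pure NH4Cl = 453.73 × 0.5977 = 271.194 g.
n(NH4Cl) = 271.194 / 53.492 = 5.06981 mol.
Step 1 (NH4Cl:NH3 = 1:1): theoretical n(NH3) = 5.06981 mol; at 79.54% yield, n(NH3) = 4.03253 mol.
Step 2 (NH3:NO = 4:4): theoretical n(NO) = 4.03253 mol, so theoretical mass = 4.03253 × 30.01 = 121.016 g.
At 60.88% yield, actual mass of NO = 121.016 × 0.6088 = 73.6747 g.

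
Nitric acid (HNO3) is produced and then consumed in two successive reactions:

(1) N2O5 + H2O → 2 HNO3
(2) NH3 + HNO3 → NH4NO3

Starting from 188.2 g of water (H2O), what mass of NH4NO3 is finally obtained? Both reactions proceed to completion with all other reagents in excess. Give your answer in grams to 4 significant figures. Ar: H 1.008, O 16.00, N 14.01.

1672 g

M(H2O) = 2(1.008) + 16.00 = 18.016 g/mol.
M(NH4NO3) = 2(14.01) + 4(1.008) + 3(16.00) = 80.052 g/mol.
n(H2O) = 188.20 / 18.016 = 10.446 mol.
Step 1 gives a 1:2 ratio of H2O to HNO3, so n(HNO3) = 20.893 mol.
In step 2 the HNO3:NH4NO3 ratio is 1:1, so n(NH4NO3) = 20.893 mol.
Mass of NH4NO3 = 20.893 × 80.052 = 1672.5 g.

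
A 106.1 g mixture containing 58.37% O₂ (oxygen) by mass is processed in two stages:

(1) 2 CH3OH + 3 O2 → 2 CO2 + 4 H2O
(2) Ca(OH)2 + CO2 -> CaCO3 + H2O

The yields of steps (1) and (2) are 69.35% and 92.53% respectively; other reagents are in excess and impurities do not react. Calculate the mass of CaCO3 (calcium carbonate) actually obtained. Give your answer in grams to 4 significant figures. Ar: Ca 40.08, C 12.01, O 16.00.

82.87 g

Pure O2 = 106.1 × 0.5837 = 61.931 g.
M(O2) = 2(16.00) = 32.00 g/mol.
M(CaCO3) = 40.08 + 12.01 + 3(16.00) = 100.09 g/mol.
n(O2) = 61.931 / 32.00 = 1.9353 mol.
Step 1 (O2:CO2 = 3:2): theoretical n(CO2) = 1.2902 mol; at 69.35% yield, n(CO2) = 0.89477 mol.
Step 2 (CO2:CaCO3 = 1:1): theoretical n(CaCO3) = 0.89477 mol, so theoretical mass = 0.89477 × 100.09 = 89.557 g.
At 92.53% yield, actual mass of CaCO3 = 89.557 × 0.9253 = 82.867 g.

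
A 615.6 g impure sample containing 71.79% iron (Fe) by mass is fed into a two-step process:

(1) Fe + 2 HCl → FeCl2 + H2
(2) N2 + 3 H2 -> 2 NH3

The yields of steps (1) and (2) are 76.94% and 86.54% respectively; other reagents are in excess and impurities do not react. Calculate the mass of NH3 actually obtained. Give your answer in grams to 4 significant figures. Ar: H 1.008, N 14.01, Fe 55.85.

59.83 g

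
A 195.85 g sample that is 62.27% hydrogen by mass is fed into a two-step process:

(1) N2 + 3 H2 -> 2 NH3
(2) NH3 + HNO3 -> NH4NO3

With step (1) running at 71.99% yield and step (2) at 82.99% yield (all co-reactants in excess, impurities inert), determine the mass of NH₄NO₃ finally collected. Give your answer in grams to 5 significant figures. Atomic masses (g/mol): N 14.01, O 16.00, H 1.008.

Pure H2 = 195.85 × 0.6227 = 121.956 g.
M(H2) = 2(1.008) = 2.016 g/mol.
M(NH4NO3) = 2(14.01) + 4(1.008) + 3(16.00) = 80.052 g/mol.
n(H2) = 121.956 / 2.016 = 60.4939 mol.
Step 1 (H2:NH3 = 3:2): theoretical n(NH3) = 40.3293 mol; at 71.99% yield, n(NH3) = 29.0331 mol.
Step 2 (NH3:NH4NO3 = 1:1): theoretical n(NH4NO3) = 29.0331 mol, so theoretical mass = 29.0331 × 80.052 = 2324.15 g.
At 82.99% yield, actual mass of NH4NO3 = 2324.15 × 0.8299 = 1928.82 g.

1928.8 g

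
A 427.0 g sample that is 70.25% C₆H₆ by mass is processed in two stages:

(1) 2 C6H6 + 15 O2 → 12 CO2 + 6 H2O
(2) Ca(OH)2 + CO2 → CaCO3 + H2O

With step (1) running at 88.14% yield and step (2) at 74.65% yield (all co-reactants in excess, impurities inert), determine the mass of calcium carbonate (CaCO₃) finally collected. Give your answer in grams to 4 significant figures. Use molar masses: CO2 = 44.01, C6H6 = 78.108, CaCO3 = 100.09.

Pure C6H6 = 427.0 × 0.7025 = 299.97 g.
n(C6H6) = 299.97 / 78.108 = 3.8404 mol.
Step 1 (C6H6:CO2 = 2:12): theoretical n(CO2) = 23.043 mol; at 88.14% yield, n(CO2) = 20.310 mol.
Step 2 (CO2:CaCO3 = 1:1): theoretical n(CaCO3) = 20.310 mol, so theoretical mass = 20.310 × 100.09 = 2032.8 g.
At 74.65% yield, actual mass of CaCO3 = 2032.8 × 0.7465 = 1517.5 g.

1517 g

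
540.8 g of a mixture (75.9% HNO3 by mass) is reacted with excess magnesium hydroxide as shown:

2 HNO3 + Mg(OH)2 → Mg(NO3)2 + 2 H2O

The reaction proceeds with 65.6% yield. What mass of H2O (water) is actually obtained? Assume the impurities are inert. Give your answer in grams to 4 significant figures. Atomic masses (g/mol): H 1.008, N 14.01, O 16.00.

Pure HNO3 available = 540.8 g × 0.759 = 410.47 g.
M(HNO3) = 1.008 + 14.01 + 3(16.00) = 63.018 g/mol.
M(H2O) = 2(1.008) + 16.00 = 18.016 g/mol.
n(HNO3) = 410.47 g / 63.018 g/mol = 6.5135 mol.
From the equation the HNO3:H2O mole ratio is 2:2, so n(H2O) = 6.5135 × 2/2 = 6.5135 mol.
Mass of H2O = 6.5135 mol × 18.016 g/mol = 117.35 g.
Actual mass collected = 117.35 g × 0.656 = 76.980 g.

76.98 g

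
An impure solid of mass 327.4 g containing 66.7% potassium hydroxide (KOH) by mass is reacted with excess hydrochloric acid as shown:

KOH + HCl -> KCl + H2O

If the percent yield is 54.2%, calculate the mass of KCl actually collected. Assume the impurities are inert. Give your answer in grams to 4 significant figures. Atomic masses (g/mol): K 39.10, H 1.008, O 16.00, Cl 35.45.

Pure KOH available = 327.4 g × 0.667 = 218.38 g.
M(KOH) = 39.10 + 16.00 + 1.008 = 56.108 g/mol.
M(KCl) = 39.10 + 35.45 = 74.55 g/mol.
n(KOH) = 218.38 g / 56.108 g/mol = 3.8921 mol.
From the equation the KOH:KCl mole ratio is 1:1, so n(KCl) = 3.8921 × 1/1 = 3.8921 mol.
Mass of KCl = 3.8921 mol × 74.55 g/mol = 290.15 g.
Actual mass collected = 290.15 g × 0.542 = 157.26 g.

157.3 g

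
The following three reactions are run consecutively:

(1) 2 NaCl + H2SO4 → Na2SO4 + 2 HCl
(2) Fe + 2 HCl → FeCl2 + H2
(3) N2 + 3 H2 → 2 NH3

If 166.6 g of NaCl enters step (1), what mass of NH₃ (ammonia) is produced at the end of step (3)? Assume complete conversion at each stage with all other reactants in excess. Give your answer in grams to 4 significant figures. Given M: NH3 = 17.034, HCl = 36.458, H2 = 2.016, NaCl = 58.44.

16.19 g

n(NaCl) = 166.6 / 58.44 = 2.8508 mol.
Reaction (1): NaCl→HCl ratio 2:2 ⇒ n(HCl) = 2.8508 mol.
Reaction (2): HCl→H2 ratio 2:1 ⇒ n(H2) = 1.4254 mol.
Reaction (3): H2→NH3 ratio 3:2 ⇒ n(NH3) = 0.95026 mol.
Mass of NH3 = 0.95026 × 17.034 = 16.187 g.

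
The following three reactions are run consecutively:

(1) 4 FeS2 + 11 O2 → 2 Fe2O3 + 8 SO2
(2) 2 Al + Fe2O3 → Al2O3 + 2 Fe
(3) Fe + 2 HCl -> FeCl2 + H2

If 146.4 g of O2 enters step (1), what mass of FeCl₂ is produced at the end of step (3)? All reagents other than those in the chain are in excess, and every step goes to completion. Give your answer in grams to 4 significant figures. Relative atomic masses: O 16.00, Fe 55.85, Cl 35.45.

210.9 g

M(O2) = 2(16.00) = 32.00 g/mol.
M(FeCl2) = 55.85 + 2(35.45) = 126.75 g/mol.
n(O2) = 146.4 / 32.00 = 4.5750 mol.
Reaction (1): O2→Fe2O3 ratio 11:2 ⇒ n(Fe2O3) = 0.83182 mol.
Reaction (2): Fe2O3→Fe ratio 1:2 ⇒ n(Fe) = 1.6636 mol.
Reaction (3): Fe→FeCl2 ratio 1:1 ⇒ n(FeCl2) = 1.6636 mol.
Mass of FeCl2 = 1.6636 × 126.75 = 210.87 g.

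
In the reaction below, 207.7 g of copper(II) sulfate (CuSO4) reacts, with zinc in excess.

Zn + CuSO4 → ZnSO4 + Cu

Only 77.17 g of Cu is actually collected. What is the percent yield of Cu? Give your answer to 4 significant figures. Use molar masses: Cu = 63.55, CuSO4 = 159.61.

93.32 %

n(CuSO4) = 207.70 g / 159.61 g/mol = 1.3013 mol.
From the equation the CuSO4:Cu mole ratio is 1:1, so n(Cu) = 1.3013 × 1/1 = 1.3013 mol.
Mass of Cu = 1.3013 mol × 63.55 g/mol = 82.697 g.
This is the theoretical yield. Percent yield = 77.17 g / 82.697 g × 100% = 93.316%.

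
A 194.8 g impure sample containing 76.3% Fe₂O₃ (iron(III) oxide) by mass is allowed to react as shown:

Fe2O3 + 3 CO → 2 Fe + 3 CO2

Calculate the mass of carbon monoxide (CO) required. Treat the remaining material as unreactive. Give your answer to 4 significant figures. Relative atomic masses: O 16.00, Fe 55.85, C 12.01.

78.21 g

Mass of pure Fe2O3 = 194.8 g × 0.763 = 148.63 g.
M(Fe2O3) = 2(55.85) + 3(16.00) = 159.70 g/mol.
M(CO) = 12.01 + 16.00 = 28.01 g/mol.
n(Fe2O3) = 148.63 g / 159.70 g/mol = 0.93070 mol.
From the equation the Fe2O3:CO mole ratio is 1:3, so n(CO) = 0.93070 × 3/1 = 2.7921 mol.
Mass of CO = 2.7921 mol × 28.01 g/mol = 78.207 g.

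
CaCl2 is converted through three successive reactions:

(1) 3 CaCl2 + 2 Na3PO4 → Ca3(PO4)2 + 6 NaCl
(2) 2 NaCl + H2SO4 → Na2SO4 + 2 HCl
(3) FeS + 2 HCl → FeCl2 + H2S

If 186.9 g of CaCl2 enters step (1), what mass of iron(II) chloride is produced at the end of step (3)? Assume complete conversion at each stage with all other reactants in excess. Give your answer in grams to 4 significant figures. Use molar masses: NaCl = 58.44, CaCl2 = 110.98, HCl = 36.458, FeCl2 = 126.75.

n(CaCl2) = 186.9 / 110.98 = 1.6841 mol.
Reaction (1): CaCl2→NaCl ratio 3:6 ⇒ n(NaCl) = 3.3682 mol.
Reaction (2): NaCl→HCl ratio 2:2 ⇒ n(HCl) = 3.3682 mol.
Reaction (3): HCl→FeCl2 ratio 2:1 ⇒ n(FeCl2) = 1.6841 mol.
Mass of FeCl2 = 1.6841 × 126.75 = 213.46 g.

213.5 g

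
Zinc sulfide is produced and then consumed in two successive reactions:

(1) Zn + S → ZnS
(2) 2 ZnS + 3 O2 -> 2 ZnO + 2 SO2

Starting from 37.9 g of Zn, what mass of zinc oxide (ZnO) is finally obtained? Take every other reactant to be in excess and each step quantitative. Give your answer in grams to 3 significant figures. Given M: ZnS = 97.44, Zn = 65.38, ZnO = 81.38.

47.2 g

n(Zn) = 37.90 / 65.38 = 0.5797 mol.
Step 1 gives a 1:1 ratio of Zn to ZnS, so n(ZnS) = 0.5797 mol.
In step 2 the ZnS:ZnO ratio is 2:2, so n(ZnO) = 0.5797 mol.
Mass of ZnO = 0.5797 × 81.38 = 47.18 g.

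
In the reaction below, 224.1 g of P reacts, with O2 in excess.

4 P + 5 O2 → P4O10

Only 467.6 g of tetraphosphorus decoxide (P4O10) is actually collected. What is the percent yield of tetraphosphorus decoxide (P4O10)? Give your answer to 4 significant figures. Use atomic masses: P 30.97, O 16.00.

91.05 %

M(P) = 30.97 g/mol.
M(P4O10) = 4(30.97) + 10(16.00) = 283.88 g/mol.
n(P) = 224.10 g / 30.97 g/mol = 7.2360 mol.
From the equation the P:P4O10 mole ratio is 4:1, so n(P4O10) = 7.2360 × 1/4 = 1.8090 mol.
Mass of P4O10 = 1.8090 mol × 283.88 g/mol = 513.54 g.
This is the theoretical yield. Percent yield = 467.6 g / 513.54 g × 100% = 91.054%.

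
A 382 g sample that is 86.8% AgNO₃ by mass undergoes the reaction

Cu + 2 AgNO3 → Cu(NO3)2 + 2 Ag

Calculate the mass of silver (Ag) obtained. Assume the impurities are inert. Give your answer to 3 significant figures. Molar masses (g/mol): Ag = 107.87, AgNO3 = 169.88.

211 g

Mass of pure AgNO3 = 382 g × 0.868 = 331.6 g.
n(AgNO3) = 331.6 g / 169.88 g/mol = 1.952 mol.
From the equation the AgNO3:Ag mole ratio is 2:2, so n(Ag) = 1.952 × 2/2 = 1.952 mol.
Mass of Ag = 1.952 mol × 107.87 g/mol = 210.5 g.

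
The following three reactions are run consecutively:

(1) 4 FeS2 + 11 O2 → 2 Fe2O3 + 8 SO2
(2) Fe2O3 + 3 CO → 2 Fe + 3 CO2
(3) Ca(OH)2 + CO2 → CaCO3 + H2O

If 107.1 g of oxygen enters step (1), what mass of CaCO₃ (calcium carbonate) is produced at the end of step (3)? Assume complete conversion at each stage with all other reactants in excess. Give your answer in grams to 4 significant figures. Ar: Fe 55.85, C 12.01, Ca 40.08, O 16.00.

182.7 g

M(O2) = 2(16.00) = 32.00 g/mol.
M(CaCO3) = 40.08 + 12.01 + 3(16.00) = 100.09 g/mol.
n(O2) = 107.1 / 32.00 = 3.3469 mol.
Reaction (1): O2→Fe2O3 ratio 11:2 ⇒ n(Fe2O3) = 0.60852 mol.
Reaction (2): Fe2O3→CO2 ratio 1:3 ⇒ n(CO2) = 1.8256 mol.
Reaction (3): CO2→CaCO3 ratio 1:1 ⇒ n(CaCO3) = 1.8256 mol.
Mass of CaCO3 = 1.8256 × 100.09 = 182.72 g.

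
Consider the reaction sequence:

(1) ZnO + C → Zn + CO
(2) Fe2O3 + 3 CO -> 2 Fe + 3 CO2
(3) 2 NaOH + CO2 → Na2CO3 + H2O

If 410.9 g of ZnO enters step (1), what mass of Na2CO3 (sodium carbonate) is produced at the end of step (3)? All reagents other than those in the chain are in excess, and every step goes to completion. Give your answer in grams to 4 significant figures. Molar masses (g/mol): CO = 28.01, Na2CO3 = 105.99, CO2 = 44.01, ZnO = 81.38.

n(ZnO) = 410.9 / 81.38 = 5.0492 mol.
Reaction (1): ZnO→CO ratio 1:1 ⇒ n(CO) = 5.0492 mol.
Reaction (2): CO→CO2 ratio 3:3 ⇒ n(CO2) = 5.0492 mol.
Reaction (3): CO2→Na2CO3 ratio 1:1 ⇒ n(Na2CO3) = 5.0492 mol.
Mass of Na2CO3 = 5.0492 × 105.99 = 535.16 g.

535.2 g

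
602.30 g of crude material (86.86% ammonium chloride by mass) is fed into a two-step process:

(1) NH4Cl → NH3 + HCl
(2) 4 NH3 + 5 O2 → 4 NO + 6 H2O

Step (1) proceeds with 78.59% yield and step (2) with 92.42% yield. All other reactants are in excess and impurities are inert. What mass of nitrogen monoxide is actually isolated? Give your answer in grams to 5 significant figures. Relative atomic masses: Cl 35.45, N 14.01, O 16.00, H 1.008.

213.18 g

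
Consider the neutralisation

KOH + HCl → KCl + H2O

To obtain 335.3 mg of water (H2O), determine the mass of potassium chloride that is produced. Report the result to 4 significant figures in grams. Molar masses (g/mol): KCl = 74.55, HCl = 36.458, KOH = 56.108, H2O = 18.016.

Convert: 335.3 mg = 0.33530 g.
n(H2O) = 0.33530 g / 18.016 g/mol = 0.018611 mol.
From the equation the H2O:KCl mole ratio is 1:1, so n(KCl) = 0.018611 × 1/1 = 0.018611 mol.
Mass of KCl = 0.018611 mol × 74.55 g/mol = 1.3875 g.

1.387 g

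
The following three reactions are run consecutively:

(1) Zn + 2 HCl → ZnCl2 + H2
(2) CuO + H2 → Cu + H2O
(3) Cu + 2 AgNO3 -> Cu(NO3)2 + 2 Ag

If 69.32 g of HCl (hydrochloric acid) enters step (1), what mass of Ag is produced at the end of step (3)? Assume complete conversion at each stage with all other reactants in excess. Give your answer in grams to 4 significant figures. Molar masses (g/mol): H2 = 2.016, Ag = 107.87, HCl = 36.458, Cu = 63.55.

n(HCl) = 69.32 / 36.458 = 1.9014 mol.
Reaction (1): HCl→H2 ratio 2:1 ⇒ n(H2) = 0.95068 mol.
Reaction (2): H2→Cu ratio 1:1 ⇒ n(Cu) = 0.95068 mol.
Reaction (3): Cu→Ag ratio 1:2 ⇒ n(Ag) = 1.9014 mol.
Mass of Ag = 1.9014 × 107.87 = 205.10 g.

205.1 g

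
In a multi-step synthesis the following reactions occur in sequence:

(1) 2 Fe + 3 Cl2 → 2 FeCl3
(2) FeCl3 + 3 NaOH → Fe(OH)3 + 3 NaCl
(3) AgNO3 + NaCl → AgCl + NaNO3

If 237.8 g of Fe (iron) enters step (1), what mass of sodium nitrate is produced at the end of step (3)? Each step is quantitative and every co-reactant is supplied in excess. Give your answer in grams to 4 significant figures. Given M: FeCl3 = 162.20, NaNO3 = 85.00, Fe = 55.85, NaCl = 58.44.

n(Fe) = 237.8 / 55.85 = 4.2578 mol.
Reaction (1): Fe→FeCl3 ratio 2:2 ⇒ n(FeCl3) = 4.2578 mol.
Reaction (2): FeCl3→NaCl ratio 1:3 ⇒ n(NaCl) = 12.774 mol.
Reaction (3): NaCl→NaNO3 ratio 1:1 ⇒ n(NaNO3) = 12.774 mol.
Mass of NaNO3 = 12.774 × 85.00 = 1085.7 g.

1086 g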